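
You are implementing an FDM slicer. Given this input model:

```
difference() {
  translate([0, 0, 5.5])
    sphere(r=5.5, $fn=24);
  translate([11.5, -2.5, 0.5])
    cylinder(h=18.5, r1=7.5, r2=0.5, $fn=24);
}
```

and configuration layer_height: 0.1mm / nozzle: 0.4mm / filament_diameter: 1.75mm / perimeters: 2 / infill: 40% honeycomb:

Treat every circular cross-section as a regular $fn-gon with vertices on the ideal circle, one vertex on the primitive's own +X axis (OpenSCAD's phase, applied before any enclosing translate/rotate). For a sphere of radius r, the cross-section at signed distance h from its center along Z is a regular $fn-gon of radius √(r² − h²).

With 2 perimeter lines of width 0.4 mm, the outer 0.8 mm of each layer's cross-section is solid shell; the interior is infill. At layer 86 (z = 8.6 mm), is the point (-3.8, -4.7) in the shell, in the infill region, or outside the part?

outside

At z = 8.6 mm: the r=5.5 sphere slices to a regular 24-gon of circumradius 4.543 (√(r²−h²) with h=3.1 from center); the cone at (11.5, -2.5) (r1=7.5→r2=0.5) has section circumradius 4.435 here — a regular 24-gon; After the difference (first − rest): starting from the r=5.5 sphere, the cone at (11.5, -2.5) misses the remaining region (no effect) — 1 connected region. Overall, the cross-section is a single solid region. The nearest boundary edge runs (-2.27, -3.93)→(-3.21, -3.21); distance from the point to it = 1.54 mm. The point is not inside any of the regions above, so it lies outside the cross-section (1.54 mm from the nearest boundary).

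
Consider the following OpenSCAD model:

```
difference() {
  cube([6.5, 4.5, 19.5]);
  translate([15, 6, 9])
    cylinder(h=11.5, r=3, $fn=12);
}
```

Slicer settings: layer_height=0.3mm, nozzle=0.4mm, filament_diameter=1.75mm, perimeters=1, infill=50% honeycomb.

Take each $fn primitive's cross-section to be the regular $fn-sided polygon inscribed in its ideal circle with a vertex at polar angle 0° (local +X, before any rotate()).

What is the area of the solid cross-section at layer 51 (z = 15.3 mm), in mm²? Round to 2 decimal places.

At z = 15.3 mm: the cube (footprint 6.5×4.5) is included at this height (area 29.25 mm²); the r=3 cylinder at (15, 6) gives a regular 12-gon of circumradius 3 (constant along its height) (area = (12/2)·3.000²·sin(360°/12) = 27.00 mm²); After the difference (first − rest): starting from the 6.5×4.5 cube (29.25 mm²), the r=3 cylinder at (15, 6) misses the remaining region (no effect) — area = 29.25 mm². Overall, the cross-section is a single solid region. Net area = 29.25 mm².

29.25 mm²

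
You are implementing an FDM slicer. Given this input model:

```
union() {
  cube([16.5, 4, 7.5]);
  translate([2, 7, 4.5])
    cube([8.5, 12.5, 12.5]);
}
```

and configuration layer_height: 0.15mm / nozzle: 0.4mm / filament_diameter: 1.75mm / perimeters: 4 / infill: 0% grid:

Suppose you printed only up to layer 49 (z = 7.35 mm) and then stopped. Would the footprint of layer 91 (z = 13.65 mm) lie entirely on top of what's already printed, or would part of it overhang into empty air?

Compare the two slices. At z = 7.35: the 16.5×4 cube contributes its full rectangle (area 66.00 mm²); the 8.5×12.5 cube at (2, 7) contributes its full rectangle (area 106.25 mm²); Taking the union: the 2 present regions are separate (no shared area or edge), so areas and boundary lengths simply add and each stays a separate island — area = 172.25 mm². At z = 13.65: the cube does not reach this height (z outside [0, 7.5]); the cube at (2, 7) is present — its section is the full 8.5×12.5 rectangle (area 106.25 mm²); Merging all regions: only the 8.5×12.5 cube at (2, 7) is present, so the union is just that shape — area = 106.25 mm². Checking containment: the cross-section at z = 13.65 is a subset of the cross-section at z = 7.35.

entirely on top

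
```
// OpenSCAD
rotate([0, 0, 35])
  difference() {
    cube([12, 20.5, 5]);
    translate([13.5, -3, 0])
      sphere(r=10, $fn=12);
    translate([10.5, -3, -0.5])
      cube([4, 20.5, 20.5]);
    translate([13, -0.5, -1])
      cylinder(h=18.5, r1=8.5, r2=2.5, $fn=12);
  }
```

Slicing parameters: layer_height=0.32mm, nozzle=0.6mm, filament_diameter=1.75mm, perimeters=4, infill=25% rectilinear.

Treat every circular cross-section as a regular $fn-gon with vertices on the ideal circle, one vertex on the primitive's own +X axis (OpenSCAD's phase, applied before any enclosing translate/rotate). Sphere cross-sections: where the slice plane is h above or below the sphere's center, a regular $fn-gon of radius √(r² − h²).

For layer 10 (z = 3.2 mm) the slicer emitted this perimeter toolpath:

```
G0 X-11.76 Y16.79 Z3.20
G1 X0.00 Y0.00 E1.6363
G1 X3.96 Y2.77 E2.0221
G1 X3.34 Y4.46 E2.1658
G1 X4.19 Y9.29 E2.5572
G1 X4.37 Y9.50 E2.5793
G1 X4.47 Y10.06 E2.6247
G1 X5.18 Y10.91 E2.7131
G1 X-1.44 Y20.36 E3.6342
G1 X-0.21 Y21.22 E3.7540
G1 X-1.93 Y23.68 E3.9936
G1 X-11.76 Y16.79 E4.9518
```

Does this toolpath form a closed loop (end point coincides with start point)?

Start point (G0): (-11.76, 16.79). End point (last G1): the path returns to the start — closed.

yes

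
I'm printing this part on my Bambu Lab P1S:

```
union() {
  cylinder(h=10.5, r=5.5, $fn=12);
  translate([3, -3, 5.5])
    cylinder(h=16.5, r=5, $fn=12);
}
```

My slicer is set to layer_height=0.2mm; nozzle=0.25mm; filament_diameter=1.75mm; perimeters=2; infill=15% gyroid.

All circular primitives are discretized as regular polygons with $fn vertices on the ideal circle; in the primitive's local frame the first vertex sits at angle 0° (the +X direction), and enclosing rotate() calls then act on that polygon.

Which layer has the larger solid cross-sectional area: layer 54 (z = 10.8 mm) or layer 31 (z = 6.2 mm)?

Layer 54 (z = 10.8): the cylinder does not reach this height (z outside [0, 10.5]); the r=5 cylinder at (3, -3) contributes a regular 12-gon of circumradius 5 (area = (12/2)·5.000²·sin(360°/12) = 75.00 mm²); Combining (union): only the r=5 cylinder at (3, -3) is present, so the union is just that shape — area = 75.00 mm². So its area = 75.00 mm². Layer 31 (z = 6.2): the r=5.5 cylinder contributes a regular 12-gon of circumradius 5.5 (area = (12/2)·5.500²·sin(360°/12) = 90.75 mm²); the r=5 cylinder at (3, -3) gives a regular 12-gon of circumradius 5 (constant along its height) (area = (12/2)·5.000²·sin(360°/12) = 75.00 mm²); Taking the union: the regions partially overlap — summed areas 165.75 mm² minus the doubly-counted overlap 40.25 mm² gives 125.50 mm² — area = 125.50 mm². So its area = 125.50 mm². Layer 31 is larger (125.50 vs 75.00 mm²).

layer 31 (z = 6.2 mm)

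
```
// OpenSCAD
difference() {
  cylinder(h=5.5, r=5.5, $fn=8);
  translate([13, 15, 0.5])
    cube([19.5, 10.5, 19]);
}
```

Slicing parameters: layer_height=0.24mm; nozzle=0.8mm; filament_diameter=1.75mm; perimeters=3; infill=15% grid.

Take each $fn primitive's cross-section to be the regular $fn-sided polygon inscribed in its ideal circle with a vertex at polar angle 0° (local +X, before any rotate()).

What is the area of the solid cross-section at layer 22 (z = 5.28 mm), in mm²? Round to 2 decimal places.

At z = 5.28 mm: the cylinder: section is a regular 8-gon, circumradius r=5.5 (area = (8/2)·5.500²·sin(360°/8) = 85.56 mm²); the cube at (13, 15) is present — its section is the full 19.5×10.5 rectangle (area 204.75 mm²); Subtracting the remaining from the first: starting from the r=5.5 cylinder (85.56 mm²), the 19.5×10.5 cube at (13, 15) misses the remaining region (no effect) — area = 85.56 mm². Overall, the cross-section is a single solid region. Net area = 85.56 mm².

85.56 mm²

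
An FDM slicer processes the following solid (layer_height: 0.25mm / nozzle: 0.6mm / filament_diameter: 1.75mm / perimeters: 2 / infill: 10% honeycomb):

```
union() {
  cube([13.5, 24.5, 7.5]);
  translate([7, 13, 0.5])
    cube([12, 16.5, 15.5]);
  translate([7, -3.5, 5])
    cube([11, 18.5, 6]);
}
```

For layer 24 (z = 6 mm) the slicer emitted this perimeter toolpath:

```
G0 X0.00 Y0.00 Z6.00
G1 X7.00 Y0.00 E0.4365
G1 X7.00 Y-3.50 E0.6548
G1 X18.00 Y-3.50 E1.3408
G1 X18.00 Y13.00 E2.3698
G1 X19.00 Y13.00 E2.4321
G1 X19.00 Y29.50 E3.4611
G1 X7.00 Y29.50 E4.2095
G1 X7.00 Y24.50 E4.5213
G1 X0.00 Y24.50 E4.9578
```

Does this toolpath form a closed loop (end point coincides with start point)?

Start point (G0): (0.00, 0.00). End point (last G1): the path does not return to the start — open.

no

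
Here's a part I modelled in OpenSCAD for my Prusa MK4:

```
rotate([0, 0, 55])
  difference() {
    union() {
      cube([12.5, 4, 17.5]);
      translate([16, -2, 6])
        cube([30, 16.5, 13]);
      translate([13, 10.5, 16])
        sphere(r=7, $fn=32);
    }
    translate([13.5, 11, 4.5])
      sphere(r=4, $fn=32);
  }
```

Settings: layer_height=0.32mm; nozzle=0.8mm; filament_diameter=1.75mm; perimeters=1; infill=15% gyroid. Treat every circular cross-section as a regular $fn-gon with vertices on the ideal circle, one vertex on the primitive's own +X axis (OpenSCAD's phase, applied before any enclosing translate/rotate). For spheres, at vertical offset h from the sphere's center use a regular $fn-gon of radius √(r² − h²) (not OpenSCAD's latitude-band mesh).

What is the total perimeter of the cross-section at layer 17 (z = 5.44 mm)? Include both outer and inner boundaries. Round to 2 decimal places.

At z = 5.44 mm: the cube (footprint 12.5×4) is included at this height (perimeter 33.00 mm); the cube at (16, -2) is absent (z outside [6, 19]); the sphere at (13, 10.5) is absent (|z−center|=10.560 > r=7); Taking the union: only the 12.5×4 cube is present, so the union is just that shape — boundary = 33.00 mm; the r=4 sphere at (13.5, 11) contributes a regular 32-gon of circumradius √(4²−0.94²) = 3.888 (perimeter = 2·32·3.888·sin(180°/32) = 24.39 mm); Subtracting the remaining from the first: starting from the result so far, the r=4 sphere at (13.5, 11) misses the remaining region (no effect) — boundary = 33.00 mm; (whole slice rotated 55° about Z — lengths, areas and connectivity unchanged). Overall, the cross-section is a single solid region. Total boundary length (outer) = 33.00 mm.

33.00 mm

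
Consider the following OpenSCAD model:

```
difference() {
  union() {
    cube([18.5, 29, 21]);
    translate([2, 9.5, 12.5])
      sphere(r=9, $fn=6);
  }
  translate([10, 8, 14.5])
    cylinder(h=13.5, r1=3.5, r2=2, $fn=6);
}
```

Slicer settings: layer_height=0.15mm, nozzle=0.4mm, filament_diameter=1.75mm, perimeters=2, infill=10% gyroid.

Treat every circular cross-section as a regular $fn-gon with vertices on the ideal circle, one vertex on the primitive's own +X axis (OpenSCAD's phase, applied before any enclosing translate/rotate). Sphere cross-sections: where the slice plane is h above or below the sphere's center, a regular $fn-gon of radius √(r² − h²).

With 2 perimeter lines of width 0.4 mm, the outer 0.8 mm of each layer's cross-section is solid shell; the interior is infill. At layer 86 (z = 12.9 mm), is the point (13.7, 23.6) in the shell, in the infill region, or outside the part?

infill

At z = 12.9 mm: the cube (footprint 18.5×29) is included at this height; the sphere at (2, 9.5): section is a regular 6-gon, circumradius = √(r²−h²) = √(9²−0.4²) = 8.991; Merging all regions: the regions partially overlap (shared area 136.16 mm²), so overlapping operands fuse into one piece — 1 connected region; the cone at (10, 8) is not intersected at this z (z outside [14.5, 28]); Subtracting the remaining from the first: none of the subtracted shapes is present at this height, so that combined region is unchanged — 1 connected region. Overall, the cross-section is a single solid region. The nearest boundary edge runs (18.50, 29.00)→(18.50, 0.00); distance from the point to it = 4.80 mm. The point is inside the cross-section and 4.80 mm from the nearest boundary — more than the 0.8 mm shell width (2 × 0.4), so it's in the infill interior.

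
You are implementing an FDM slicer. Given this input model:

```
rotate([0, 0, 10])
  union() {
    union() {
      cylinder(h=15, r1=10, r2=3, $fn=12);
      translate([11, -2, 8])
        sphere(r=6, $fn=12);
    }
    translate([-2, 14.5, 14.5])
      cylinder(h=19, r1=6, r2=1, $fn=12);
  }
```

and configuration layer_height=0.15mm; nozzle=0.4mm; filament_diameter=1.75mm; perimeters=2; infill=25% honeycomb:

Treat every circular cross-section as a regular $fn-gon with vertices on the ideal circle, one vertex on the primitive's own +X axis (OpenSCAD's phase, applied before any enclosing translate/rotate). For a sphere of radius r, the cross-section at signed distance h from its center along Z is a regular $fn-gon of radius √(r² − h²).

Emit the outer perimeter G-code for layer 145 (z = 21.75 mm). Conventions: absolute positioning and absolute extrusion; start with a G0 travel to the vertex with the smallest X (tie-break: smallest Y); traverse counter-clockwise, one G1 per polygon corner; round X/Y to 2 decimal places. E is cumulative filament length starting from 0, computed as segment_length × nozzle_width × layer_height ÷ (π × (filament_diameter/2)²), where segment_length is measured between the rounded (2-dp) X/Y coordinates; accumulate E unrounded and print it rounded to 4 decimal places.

G0 X-8.52 Y13.22 Z21.75
G1 X-7.62 Y11.30 E0.0529
G1 X-5.89 Y10.09 E0.1056
G1 X-3.78 Y9.90 E0.1584
G1 X-1.86 Y10.80 E0.2113
G1 X-0.64 Y12.53 E0.2641
G1 X-0.46 Y14.64 E0.3169
G1 X-1.35 Y16.56 E0.3697
G1 X-3.09 Y17.78 E0.4227
G1 X-5.20 Y17.96 E0.4756
G1 X-7.12 Y17.07 E0.5283
G1 X-8.33 Y15.33 E0.5812
G1 X-8.52 Y13.22 E0.6341

At z = 21.75 mm: the cone is absent (z outside [0, 15]); the sphere at (11, -2) does not reach this height (|z−center|=13.750 > r=6); Combining (union): nothing is present at this height; the cone at (-2, 14.5) (r1=6→r2=1) has section circumradius 4.092 here — a regular 12-gon; Taking the union: only the cone at (-2, 14.5) is present, so the union is just that shape — 1 connected region; (rotated 10° about Z; rotation is an isometry so areas/perimeters/island counts are preserved). The outline is a single polygon with 12 vertices. Extrusion per mm of travel: 0.4 × 0.15 / (π × 0.875²) = 0.024945. Accumulating E over each segment gives final E = 0.6341.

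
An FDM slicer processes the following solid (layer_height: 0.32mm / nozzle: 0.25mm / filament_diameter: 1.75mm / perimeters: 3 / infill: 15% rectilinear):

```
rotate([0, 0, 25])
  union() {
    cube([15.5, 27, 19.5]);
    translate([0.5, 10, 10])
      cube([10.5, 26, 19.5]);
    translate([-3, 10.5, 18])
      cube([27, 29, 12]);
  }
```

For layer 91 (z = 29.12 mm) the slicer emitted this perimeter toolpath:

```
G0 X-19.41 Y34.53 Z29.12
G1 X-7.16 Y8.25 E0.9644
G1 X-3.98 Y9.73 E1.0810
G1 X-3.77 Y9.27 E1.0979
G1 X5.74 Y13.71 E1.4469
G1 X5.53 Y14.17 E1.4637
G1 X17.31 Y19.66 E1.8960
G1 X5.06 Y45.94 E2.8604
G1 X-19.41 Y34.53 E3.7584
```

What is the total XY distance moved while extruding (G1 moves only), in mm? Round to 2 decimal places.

Sum the Euclidean lengths of each G1 segment: total = 113.00 mm.

113.00 mm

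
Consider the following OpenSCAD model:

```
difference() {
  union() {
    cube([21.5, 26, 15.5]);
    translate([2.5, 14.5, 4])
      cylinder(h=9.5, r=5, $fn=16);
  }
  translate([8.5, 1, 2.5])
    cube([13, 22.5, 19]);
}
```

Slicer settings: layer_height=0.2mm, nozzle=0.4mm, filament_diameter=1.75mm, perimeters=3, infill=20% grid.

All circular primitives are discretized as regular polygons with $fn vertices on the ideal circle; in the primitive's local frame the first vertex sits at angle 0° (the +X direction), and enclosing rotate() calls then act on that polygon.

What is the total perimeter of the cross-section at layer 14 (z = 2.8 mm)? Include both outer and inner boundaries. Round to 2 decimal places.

121.00 mm

At z = 2.8 mm: the cube (footprint 21.5×26) is included at this height (perimeter 95.00 mm); the cylinder at (2.5, 14.5) does not reach this height (z outside [4, 13.5]); Merging all regions: only the 21.5×26 cube is present, so the union is just that shape — boundary = 95.00 mm; the cube at (8.5, 1) (footprint 13×22.5) is included at this height (perimeter 71.00 mm); Subtracting the remaining from the first: starting from that combined region, the 13×22.5 cube at (8.5, 1) lies inside it touching the edge (removes its full 292.50 mm²) — boundary = 121.00 mm. Overall, the cross-section is a single solid region. Total boundary length (outer) = 121.00 mm.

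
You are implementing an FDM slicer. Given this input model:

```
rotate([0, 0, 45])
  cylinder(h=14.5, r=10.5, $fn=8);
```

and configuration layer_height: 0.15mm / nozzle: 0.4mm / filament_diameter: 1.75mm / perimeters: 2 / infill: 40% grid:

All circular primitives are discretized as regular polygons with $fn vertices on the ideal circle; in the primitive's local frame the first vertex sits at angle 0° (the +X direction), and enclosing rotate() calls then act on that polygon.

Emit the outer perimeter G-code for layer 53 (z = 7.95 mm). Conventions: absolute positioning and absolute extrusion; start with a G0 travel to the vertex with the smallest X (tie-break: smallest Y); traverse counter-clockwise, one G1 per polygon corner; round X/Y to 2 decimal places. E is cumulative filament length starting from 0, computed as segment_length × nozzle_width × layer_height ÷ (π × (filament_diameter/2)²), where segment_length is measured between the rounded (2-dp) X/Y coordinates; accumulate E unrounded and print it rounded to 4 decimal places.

G0 X-10.50 Y0.00 Z7.95
G1 X-7.42 Y-7.42 E0.2004
G1 X0.00 Y-10.50 E0.4008
G1 X7.42 Y-7.42 E0.6012
G1 X10.50 Y0.00 E0.8016
G1 X7.42 Y7.42 E1.0020
G1 X0.00 Y10.50 E1.2024
G1 X-7.42 Y7.42 E1.4028
G1 X-10.50 Y0.00 E1.6032

At z = 7.95 mm: the r=10.5 cylinder contributes a regular 8-gon of circumradius 10.5; (whole slice rotated 45° about Z — lengths, areas and connectivity unchanged). The outline is a single polygon with 8 vertices. Extrusion per mm of travel: 0.4 × 0.15 / (π × 0.875²) = 0.024945. Accumulating E over each segment gives final E = 1.6032.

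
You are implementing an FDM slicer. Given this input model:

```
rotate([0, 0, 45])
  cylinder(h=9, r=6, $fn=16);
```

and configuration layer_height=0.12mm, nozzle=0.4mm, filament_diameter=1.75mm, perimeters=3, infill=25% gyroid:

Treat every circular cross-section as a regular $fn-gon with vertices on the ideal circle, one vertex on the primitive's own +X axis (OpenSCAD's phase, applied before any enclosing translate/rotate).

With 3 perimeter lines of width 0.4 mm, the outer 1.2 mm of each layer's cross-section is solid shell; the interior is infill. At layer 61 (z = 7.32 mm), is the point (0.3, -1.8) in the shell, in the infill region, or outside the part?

infill

At z = 7.32 mm: the r=6 cylinder gives a regular 16-gon of circumradius 6 (constant along its height); (whole slice rotated 45° about Z — lengths, areas and connectivity unchanged). Overall, the cross-section is a single solid region. Undo the 45° rotation: the query point maps to (-1.061, -1.485) in the un-rotated model frame. The nearest boundary edge runs (-4.24, -4.24)→(-2.30, -5.54); distance from the point to it = 4.06 mm. The point is inside the cross-section and 4.06 mm from the nearest boundary — more than the 1.2 mm shell width (3 × 0.4), so it's in the infill interior.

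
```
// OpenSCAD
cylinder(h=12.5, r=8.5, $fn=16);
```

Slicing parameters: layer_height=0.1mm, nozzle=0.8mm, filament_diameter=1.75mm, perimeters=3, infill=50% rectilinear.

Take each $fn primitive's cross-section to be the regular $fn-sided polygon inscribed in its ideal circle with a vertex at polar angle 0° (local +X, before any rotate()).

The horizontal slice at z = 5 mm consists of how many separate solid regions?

1

At z = 5 mm: the cylinder: section is a regular 16-gon, circumradius r=8.5. The result has 1 disconnected region.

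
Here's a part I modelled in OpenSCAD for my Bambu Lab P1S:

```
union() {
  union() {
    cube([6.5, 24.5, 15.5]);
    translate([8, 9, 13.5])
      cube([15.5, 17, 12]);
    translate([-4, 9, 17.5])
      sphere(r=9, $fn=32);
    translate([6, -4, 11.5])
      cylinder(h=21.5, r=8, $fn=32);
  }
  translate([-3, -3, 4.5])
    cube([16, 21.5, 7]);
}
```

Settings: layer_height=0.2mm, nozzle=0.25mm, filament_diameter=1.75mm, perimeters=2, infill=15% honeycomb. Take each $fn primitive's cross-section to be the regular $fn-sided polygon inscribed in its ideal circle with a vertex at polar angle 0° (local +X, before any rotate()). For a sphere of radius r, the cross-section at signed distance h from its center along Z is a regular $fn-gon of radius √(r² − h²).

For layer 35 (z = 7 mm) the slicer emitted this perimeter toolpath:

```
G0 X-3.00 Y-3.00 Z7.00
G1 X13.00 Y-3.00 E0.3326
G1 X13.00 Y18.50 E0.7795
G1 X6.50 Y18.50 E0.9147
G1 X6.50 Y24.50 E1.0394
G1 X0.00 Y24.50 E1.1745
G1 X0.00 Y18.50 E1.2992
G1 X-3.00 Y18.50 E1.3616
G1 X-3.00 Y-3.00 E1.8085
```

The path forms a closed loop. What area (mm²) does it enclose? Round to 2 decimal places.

383.00 mm²

Apply the shoelace formula to the sequence of (X, Y) vertices; enclosed area = 383.00 mm².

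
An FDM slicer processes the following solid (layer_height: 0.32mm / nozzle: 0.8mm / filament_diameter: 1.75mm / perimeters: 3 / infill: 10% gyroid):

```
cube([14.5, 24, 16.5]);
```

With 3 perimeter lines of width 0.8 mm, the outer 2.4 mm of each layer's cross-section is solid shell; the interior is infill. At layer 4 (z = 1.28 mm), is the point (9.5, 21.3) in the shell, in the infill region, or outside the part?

infill

At z = 1.28 mm: the cube (footprint 14.5×24) is included at this height. Overall, the cross-section is a single solid region. The nearest boundary edge runs (14.50, 24.00)→(0.00, 24.00); distance from the point to it = 2.70 mm. The point is inside the cross-section and 2.70 mm from the nearest boundary — more than the 2.4 mm shell width (3 × 0.8), so it's in the infill interior.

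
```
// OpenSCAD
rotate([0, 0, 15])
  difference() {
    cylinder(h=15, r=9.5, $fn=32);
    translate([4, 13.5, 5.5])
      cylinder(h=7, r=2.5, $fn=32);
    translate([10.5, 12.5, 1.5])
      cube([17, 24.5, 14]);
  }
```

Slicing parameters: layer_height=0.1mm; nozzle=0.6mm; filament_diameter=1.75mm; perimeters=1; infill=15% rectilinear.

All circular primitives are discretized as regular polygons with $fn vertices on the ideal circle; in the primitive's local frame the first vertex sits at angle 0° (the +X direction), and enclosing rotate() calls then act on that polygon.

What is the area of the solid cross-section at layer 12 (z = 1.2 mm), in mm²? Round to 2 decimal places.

At z = 1.2 mm: the cylinder: section is a regular 32-gon, circumradius r=9.5 (area = (32/2)·9.500²·sin(360°/32) = 281.71 mm²); the cylinder at (4, 13.5) does not reach this height (z outside [5.5, 12.5]); the cube at (10.5, 12.5) is absent (z outside [1.5, 15.5]); Subtracting the remaining from the first: none of the subtracted shapes is present at this height, so the r=9.5 cylinder is unchanged — area = 281.71 mm²; (whole slice rotated 15° about Z — lengths, areas and connectivity unchanged). Overall, the cross-section is a single solid region. Net area = 281.71 mm².

281.71 mm²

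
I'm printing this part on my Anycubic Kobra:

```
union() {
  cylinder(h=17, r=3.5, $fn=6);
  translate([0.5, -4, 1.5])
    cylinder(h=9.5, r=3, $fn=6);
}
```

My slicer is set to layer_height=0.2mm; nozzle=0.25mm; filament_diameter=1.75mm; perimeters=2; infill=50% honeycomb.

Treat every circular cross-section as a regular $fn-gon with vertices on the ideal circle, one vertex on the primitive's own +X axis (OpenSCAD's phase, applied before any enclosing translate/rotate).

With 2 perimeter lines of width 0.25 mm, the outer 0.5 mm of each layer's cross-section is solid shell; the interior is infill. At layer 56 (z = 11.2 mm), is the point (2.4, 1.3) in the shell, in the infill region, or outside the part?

shell

At z = 11.2 mm: the r=3.5 cylinder contributes a regular 6-gon of circumradius 3.5; the cylinder at (0.5, -4) is absent (z outside [1.5, 11]); Taking the union: only the r=3.5 cylinder is present, so the union is just that shape — 1 connected region. Overall, the cross-section is a single solid region. The nearest boundary edge runs (3.50, 0.00)→(1.75, 3.03); distance from the point to it = 0.30 mm. The point is inside the cross-section, 0.30 mm from the nearest boundary — within the 0.5 mm shell band (2 × 0.25).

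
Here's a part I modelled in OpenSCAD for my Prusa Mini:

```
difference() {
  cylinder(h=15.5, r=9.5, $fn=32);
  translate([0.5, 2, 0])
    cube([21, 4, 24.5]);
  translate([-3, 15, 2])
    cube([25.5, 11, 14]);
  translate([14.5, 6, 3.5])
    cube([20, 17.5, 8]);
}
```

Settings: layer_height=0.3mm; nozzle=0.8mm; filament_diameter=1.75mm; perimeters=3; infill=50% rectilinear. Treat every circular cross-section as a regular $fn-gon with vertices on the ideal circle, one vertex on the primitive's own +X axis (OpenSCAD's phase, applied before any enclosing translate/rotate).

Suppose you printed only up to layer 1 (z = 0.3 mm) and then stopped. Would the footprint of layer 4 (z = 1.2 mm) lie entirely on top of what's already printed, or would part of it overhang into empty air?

entirely on top

Compare the two slices. At z = 0.3: the r=9.5 cylinder contributes a regular 32-gon of circumradius 9.5 (area = (32/2)·9.500²·sin(360°/32) = 281.71 mm²); the cube at (0.5, 2) is present — its section is the full 21×4 rectangle (area 84.00 mm²); the cube at (-3, 15) does not reach this height (z outside [2, 16]); the cube at (14.5, 6) is not intersected at this z (z outside [3.5, 11.5]); Subtracting the remaining from the first: starting from the r=9.5 cylinder (281.71 mm²), the 21×4 cube at (0.5, 2) partially overlaps it — only the 31.94 mm² overlap (of its 84.00 mm²) is removed, clipping the outline — area = 249.77 mm². At z = 1.2: the r=9.5 cylinder gives a regular 32-gon of circumradius 9.5 (constant along its height) (area = (32/2)·9.500²·sin(360°/32) = 281.71 mm²); the 21×4 cube at (0.5, 2) contributes its full rectangle (area 84.00 mm²); the cube at (-3, 15) is not intersected at this z (z outside [2, 16]); the cube at (14.5, 6) does not reach this height (z outside [3.5, 11.5]); Subtracting the remaining from the first: starting from the r=9.5 cylinder (281.71 mm²), the 21×4 cube at (0.5, 2) partially overlaps it — only the 31.94 mm² overlap (of its 84.00 mm²) is removed, clipping the outline — area = 249.77 mm². Checking containment: the cross-section at z = 1.2 is a subset of the cross-section at z = 0.3.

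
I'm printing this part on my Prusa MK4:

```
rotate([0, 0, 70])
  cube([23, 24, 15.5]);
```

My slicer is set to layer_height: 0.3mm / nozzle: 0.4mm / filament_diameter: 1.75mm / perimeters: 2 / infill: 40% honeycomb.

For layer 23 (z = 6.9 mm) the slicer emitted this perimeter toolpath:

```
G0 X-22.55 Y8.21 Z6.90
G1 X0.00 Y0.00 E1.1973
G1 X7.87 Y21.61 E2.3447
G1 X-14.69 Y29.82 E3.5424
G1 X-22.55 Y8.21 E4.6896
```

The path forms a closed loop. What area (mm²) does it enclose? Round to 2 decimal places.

551.99 mm²

Apply the shoelace formula to the sequence of (X, Y) vertices; enclosed area = 551.99 mm².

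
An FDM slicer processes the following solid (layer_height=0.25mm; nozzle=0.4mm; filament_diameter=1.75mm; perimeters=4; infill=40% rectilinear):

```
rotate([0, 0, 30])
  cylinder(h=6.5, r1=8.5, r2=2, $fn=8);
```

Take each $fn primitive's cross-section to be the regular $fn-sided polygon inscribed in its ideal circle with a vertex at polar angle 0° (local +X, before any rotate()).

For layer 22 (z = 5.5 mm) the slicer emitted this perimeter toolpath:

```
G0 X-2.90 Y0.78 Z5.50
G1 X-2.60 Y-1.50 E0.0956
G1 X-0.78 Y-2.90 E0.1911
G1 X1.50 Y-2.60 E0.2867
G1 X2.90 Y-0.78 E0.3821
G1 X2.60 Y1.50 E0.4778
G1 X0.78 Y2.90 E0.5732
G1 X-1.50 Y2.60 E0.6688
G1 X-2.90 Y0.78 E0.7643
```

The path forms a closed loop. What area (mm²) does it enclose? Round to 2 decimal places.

Apply the shoelace formula to the sequence of (X, Y) vertices; enclosed area = 25.50 mm².

25.50 mm²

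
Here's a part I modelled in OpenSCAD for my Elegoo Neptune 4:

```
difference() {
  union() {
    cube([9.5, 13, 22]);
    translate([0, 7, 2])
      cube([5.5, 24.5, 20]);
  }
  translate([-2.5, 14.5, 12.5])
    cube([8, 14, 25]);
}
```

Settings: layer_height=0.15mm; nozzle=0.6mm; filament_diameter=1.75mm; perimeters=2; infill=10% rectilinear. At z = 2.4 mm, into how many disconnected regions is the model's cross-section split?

1

At z = 2.4 mm: the cube is present — its section is the full 9.5×13 rectangle; the 5.5×24.5 cube at (0, 7) contributes its full rectangle; Merging all regions: the regions partially overlap (shared area 33.00 mm²), so overlapping operands fuse into one piece — 1 connected region; the cube at (-2.5, 14.5) is not intersected at this z (z outside [12.5, 37.5]); Taking the first minus the rest: none of the subtracted shapes is present at this height, so that combined region is unchanged — 1 connected region. The result has 1 disconnected region.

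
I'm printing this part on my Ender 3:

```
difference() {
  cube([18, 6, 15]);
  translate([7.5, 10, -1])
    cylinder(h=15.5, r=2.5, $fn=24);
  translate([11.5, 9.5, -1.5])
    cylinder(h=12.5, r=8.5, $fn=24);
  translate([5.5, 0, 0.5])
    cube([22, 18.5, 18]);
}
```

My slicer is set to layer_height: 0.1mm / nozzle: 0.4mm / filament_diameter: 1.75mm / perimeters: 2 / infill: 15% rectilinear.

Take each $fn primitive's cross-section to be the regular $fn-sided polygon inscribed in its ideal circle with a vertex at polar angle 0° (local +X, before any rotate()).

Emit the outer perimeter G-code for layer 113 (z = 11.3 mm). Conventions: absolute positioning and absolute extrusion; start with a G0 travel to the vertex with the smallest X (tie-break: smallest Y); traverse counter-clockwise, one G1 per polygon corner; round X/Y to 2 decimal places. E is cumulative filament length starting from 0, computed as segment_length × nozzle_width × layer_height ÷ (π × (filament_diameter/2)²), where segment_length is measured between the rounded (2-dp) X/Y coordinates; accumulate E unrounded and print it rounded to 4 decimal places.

At z = 11.3 mm: the cube is present — its section is the full 18×6 rectangle; the r=2.5 cylinder at (7.5, 10) gives a regular 24-gon of circumradius 2.5 (constant along its height); the cylinder at (11.5, 9.5) does not reach this height (z outside [-1.5, 11]); the cube at (5.5, 0) (footprint 22×18.5) is included at this height; After the difference (first − rest): starting from the 18×6 cube, the r=2.5 cylinder at (7.5, 10) misses the remaining region (no effect); the 22×18.5 cube at (5.5, 0) partially overlaps it — only the 75.00 mm² overlap (of its 407.00 mm²) is removed, clipping the outline — 1 connected region. The outline is a single polygon with 4 vertices. Extrusion per mm of travel: 0.4 × 0.1 / (π × 0.875²) = 0.016630. Accumulating E over each segment gives final E = 0.3825.

G0 X0.00 Y0.00 Z11.30
G1 X5.50 Y0.00 E0.0915
G1 X5.50 Y6.00 E0.1912
G1 X0.00 Y6.00 E0.2827
G1 X0.00 Y0.00 E0.3825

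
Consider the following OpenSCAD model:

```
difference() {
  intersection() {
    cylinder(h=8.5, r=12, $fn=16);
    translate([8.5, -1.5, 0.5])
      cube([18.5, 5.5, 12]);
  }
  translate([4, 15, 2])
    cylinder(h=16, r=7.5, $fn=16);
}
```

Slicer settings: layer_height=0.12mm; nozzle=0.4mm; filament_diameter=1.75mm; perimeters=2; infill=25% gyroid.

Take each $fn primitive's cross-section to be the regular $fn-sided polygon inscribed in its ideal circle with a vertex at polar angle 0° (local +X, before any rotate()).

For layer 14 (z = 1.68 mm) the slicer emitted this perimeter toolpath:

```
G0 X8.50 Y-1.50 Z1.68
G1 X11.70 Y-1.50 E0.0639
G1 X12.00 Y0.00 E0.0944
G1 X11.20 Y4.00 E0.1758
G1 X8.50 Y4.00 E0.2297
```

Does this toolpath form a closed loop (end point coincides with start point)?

no

Start point (G0): (8.50, -1.50). End point (last G1): the path does not return to the start — open.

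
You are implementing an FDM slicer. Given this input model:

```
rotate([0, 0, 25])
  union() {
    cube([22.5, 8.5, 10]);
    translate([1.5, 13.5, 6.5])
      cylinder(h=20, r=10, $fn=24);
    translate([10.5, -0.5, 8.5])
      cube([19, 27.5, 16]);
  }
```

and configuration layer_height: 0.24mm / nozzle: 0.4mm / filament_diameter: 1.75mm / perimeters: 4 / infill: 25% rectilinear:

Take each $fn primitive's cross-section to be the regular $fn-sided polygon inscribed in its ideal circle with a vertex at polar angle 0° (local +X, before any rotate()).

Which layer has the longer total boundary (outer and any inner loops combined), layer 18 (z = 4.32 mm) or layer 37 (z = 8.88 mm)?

layer 37 (z = 8.88 mm)

Layer 18 (z = 4.32): the 22.5×8.5 cube contributes its full rectangle (perimeter 62.00 mm); the cylinder at (1.5, 13.5) is not intersected at this z (z outside [6.5, 26.5]); the cube at (10.5, -0.5) does not reach this height (z outside [8.5, 24.5]); Taking the union: only the 22.5×8.5 cube is present, so the union is just that shape — boundary = 62.00 mm; (rotated 25° about Z; rotation is an isometry so areas/perimeters/island counts are preserved). So its perimeter = 62.00 mm. Layer 37 (z = 8.88): the cube is present — its section is the full 22.5×8.5 rectangle (perimeter 62.00 mm); the cylinder at (1.5, 13.5): section is a regular 24-gon, circumradius r=10 (perimeter = 2·24·10.000·sin(180°/24) = 62.65 mm); the cube at (10.5, -0.5) is present — its section is the full 19×27.5 rectangle (perimeter 93.00 mm); Combining (union): the regions partially overlap (shared area 144.81 mm²), so the edge portions inside another operand are dropped and the merged outline is re-measured after clipping — boundary (outer + 1 inner loop) = 132.71 mm; (whole slice rotated 25° about Z — lengths, areas and connectivity unchanged). So its perimeter = 132.71 mm. Layer 37 is larger (132.71 vs 62.00 mm).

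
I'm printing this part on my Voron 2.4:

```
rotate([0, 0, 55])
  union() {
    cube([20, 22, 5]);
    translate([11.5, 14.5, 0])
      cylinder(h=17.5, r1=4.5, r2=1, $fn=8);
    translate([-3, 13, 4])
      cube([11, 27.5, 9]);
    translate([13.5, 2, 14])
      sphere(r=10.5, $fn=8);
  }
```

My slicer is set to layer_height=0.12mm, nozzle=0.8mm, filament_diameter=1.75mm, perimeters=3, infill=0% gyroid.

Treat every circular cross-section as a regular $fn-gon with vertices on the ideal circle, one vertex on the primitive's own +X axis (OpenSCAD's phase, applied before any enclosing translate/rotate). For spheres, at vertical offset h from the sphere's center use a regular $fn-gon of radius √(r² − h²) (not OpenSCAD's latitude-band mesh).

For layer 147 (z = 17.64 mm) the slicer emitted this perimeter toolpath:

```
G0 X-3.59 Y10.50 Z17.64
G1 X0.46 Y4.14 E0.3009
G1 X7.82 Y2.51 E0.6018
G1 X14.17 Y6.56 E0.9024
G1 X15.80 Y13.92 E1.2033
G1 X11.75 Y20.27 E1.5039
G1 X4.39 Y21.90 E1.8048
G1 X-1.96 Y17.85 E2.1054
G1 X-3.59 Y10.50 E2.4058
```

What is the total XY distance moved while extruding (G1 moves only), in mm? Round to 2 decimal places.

60.28 mm

Sum the Euclidean lengths of each G1 segment: total = 60.28 mm.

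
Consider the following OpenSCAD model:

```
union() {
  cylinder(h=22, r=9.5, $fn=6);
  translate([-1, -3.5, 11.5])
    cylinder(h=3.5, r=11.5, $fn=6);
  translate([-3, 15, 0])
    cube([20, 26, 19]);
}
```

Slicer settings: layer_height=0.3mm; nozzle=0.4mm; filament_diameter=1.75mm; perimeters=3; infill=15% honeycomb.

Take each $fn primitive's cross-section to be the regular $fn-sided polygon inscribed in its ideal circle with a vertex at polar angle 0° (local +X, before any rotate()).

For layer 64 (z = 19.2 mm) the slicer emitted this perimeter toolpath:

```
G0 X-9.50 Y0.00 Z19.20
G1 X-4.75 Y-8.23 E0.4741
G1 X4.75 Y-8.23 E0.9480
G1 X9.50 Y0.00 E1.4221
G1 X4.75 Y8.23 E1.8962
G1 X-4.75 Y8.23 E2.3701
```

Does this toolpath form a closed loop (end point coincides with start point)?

Start point (G0): (-9.50, 0.00). End point (last G1): the path does not return to the start — open.

no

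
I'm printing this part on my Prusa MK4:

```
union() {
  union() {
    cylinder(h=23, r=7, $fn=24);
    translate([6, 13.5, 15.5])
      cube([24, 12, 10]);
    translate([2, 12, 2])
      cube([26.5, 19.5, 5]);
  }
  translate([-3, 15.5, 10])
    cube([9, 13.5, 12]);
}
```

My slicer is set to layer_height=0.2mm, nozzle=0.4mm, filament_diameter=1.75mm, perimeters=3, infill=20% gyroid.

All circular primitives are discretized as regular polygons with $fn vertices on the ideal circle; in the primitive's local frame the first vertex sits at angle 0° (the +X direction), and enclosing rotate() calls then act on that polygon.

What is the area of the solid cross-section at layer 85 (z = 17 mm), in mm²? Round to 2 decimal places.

At z = 17 mm: the r=7 cylinder gives a regular 24-gon of circumradius 7 (constant along its height) (area = (24/2)·7.000²·sin(360°/24) = 152.19 mm²); the cube at (6, 13.5) (footprint 24×12) is included at this height (area 288.00 mm²); the cube at (2, 12) does not reach this height (z outside [2, 7]); Merging all regions: the 2 present regions are separate (no shared area or edge), so areas and boundary lengths simply add and each stays a separate island — area = 440.19 mm²; the cube at (-3, 15.5) (footprint 9×13.5) is included at this height (area 121.50 mm²); Merging all regions: the 2 present regions share edge segments without overlapping in area, so areas simply add but the touching pieces fuse into one outline (the shared edge portions become interior and drop out of the boundary) — area = 561.69 mm². Overall, the cross-section has 2 separate islands. Net area = 561.69 mm².

561.69 mm²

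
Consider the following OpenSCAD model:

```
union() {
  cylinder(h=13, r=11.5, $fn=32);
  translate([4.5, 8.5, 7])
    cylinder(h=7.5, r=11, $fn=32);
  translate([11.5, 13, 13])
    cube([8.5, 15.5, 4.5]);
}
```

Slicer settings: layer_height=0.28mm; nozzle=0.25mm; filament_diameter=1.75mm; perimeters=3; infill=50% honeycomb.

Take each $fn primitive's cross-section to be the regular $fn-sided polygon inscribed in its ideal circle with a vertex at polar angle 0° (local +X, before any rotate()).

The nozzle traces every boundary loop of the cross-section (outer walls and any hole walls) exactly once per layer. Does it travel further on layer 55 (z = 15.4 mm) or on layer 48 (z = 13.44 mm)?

layer 48 (z = 13.44 mm)

Layer 55 (z = 15.4): the cylinder does not reach this height (z outside [0, 13]); the cylinder at (4.5, 8.5) does not reach this height (z outside [7, 14.5]); the cube at (11.5, 13) is present — its section is the full 8.5×15.5 rectangle (perimeter 48.00 mm); Combining (union): only the 8.5×15.5 cube at (11.5, 13) is present, so the union is just that shape — boundary = 48.00 mm. So its perimeter = 48.00 mm. Layer 48 (z = 13.44): the cylinder is not intersected at this z (z outside [0, 13]); the r=11 cylinder at (4.5, 8.5) gives a regular 32-gon of circumradius 11 (constant along its height) (perimeter = 2·32·11.000·sin(180°/32) = 69.00 mm); the cube at (11.5, 13) (footprint 8.5×15.5) is included at this height (perimeter 48.00 mm); Combining (union): the regions partially overlap (shared area 6.84 mm²), so the edge portions inside another operand are dropped and the merged outline is re-measured after clipping — boundary = 105.09 mm. So its perimeter = 105.09 mm. Layer 48 is larger (105.09 vs 48.00 mm).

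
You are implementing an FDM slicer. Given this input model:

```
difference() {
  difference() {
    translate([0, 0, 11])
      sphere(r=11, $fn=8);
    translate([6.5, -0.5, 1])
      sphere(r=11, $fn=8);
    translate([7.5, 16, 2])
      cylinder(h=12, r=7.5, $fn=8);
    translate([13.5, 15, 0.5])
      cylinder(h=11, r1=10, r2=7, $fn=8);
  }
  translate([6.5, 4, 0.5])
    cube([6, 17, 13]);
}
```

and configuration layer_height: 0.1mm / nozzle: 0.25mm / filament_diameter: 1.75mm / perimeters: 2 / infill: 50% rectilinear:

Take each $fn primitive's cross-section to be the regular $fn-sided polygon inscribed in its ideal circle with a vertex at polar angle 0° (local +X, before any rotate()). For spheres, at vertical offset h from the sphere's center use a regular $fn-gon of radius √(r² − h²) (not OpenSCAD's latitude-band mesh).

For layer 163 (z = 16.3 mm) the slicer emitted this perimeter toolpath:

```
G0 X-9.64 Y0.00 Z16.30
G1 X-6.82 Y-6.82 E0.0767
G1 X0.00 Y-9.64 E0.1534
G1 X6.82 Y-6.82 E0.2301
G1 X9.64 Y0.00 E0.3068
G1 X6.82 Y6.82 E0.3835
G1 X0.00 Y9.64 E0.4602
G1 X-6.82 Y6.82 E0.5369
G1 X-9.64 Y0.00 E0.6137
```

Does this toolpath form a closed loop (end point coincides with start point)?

yes

Start point (G0): (-9.64, 0.00). End point (last G1): the path returns to the start — closed.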